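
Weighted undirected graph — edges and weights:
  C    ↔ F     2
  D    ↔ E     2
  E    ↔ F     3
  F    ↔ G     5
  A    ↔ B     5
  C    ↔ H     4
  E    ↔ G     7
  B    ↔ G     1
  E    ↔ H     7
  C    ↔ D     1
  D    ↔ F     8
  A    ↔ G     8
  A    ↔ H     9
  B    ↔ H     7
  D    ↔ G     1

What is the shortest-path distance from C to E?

3

Checking several routes:
C -> D -> G -> E: 1 + 1 + 7 = 9
C -> F -> E: 2 + 3 = 5
C -> D -> E: 1 + 2 = 3
Shortest: 3.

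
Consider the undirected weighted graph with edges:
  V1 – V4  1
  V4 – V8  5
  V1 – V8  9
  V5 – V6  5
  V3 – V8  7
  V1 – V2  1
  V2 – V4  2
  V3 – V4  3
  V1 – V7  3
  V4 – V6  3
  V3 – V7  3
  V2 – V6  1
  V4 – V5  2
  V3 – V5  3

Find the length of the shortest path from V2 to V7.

4

A few of the V2→V7 routes:
V2-V1-V7: 1 + 3 = 4
V2-V1-V4-V3-V7: 1 + 1 + 3 + 3 = 8
V2-V6-V4-V1-V7: 1 + 3 + 1 + 3 = 8
V2-V4-V3-V7: 2 + 3 + 3 = 8
V2-V4-V1-V7: 2 + 1 + 3 = 6
Best route has total 4.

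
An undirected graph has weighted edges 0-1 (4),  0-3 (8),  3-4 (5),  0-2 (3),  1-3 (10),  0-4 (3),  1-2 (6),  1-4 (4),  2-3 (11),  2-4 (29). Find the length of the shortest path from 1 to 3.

Some routes from 1 to 3:
1→0→3: 4 + 8 = 12
1→4→3: 4 + 5 = 9
1→0→4→3: 4 + 3 + 5 = 12
1→4→0→3: 4 + 3 + 8 = 15
1→3: 10
Best route has total 9.

9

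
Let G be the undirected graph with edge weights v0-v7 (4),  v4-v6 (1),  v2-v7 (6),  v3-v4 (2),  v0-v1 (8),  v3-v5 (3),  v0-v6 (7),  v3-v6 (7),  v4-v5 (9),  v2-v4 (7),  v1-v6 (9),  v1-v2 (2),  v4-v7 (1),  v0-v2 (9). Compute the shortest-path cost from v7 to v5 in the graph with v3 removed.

Comparing a few candidate routes:
v7 - v0 - v2 - v4 - v5: 4 + 9 + 7 + 9 = 29
v7 - v0 - v6 - v4 - v5: 4 + 7 + 1 + 9 = 21
v7 - v2 - v4 - v5: 6 + 7 + 9 = 22
v7 - v2 - v1 - v6 - v4 - v5: 6 + 2 + 9 + 1 + 9 = 27
v7 - v4 - v5: 1 + 9 = 10
Best route has total 10.

10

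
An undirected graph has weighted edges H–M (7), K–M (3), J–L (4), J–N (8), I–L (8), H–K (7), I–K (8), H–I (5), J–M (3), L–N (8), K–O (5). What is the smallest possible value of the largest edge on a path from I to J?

7

A few of the I→J routes:
I - K - M - J: max(8, 3, 3) = 8
I - H - K - M - J: max(5, 7, 3, 3) = 7
I - K - H - M - J: max(8, 7, 7, 3) = 8
I - H - M - J: max(5, 7, 3) = 7
I - L - J: max(8, 4) = 8
Smallest bottleneck: 7.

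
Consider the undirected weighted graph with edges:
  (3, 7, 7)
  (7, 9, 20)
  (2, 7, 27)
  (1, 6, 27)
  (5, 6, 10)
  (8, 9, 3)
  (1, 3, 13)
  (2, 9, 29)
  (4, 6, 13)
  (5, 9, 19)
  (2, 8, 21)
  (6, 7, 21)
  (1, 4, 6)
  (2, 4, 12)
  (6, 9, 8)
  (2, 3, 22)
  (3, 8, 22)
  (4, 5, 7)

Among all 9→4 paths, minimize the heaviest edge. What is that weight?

10

A few of the 9→4 routes:
9→6→5→4: max(8, 10, 7) = 10
9→6→4: max(8, 13) = 13
9→5→4: max(19, 7) = 19
9→7→3→1→4: max(20, 7, 13, 6) = 20
9→5→6→4: max(19, 10, 13) = 19
The minimum achievable maximum is 10.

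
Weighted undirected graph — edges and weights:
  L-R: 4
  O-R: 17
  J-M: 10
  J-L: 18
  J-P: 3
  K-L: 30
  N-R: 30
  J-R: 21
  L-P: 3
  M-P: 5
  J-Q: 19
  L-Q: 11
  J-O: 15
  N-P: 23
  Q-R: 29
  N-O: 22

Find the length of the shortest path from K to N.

A few of the K→N routes:
K → L → P → J → O → N: 30 + 3 + 3 + 15 + 22 = 73
K → L → P → N: 30 + 3 + 23 = 56
K → L → R → N: 30 + 4 + 30 = 64
Best route has total 56.

56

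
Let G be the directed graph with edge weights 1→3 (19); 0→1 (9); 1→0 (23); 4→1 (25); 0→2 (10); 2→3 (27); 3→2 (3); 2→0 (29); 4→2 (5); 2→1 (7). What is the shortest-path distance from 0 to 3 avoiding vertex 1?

37

Candidate routes:
0 - 2 - 3: 10 + 27 = 37
The minimum is 37.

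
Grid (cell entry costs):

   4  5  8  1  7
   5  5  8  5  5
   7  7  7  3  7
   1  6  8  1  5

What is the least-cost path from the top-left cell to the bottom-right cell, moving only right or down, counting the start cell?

32

One optimal route is (0,0) → (0,1) → (0,2) → (0,3) → (1,3) → (2,3) → (3,3) → (3,4).
Its cost is 4 + 5 + 8 + 1 + 5 + 3 + 1 + 5 = 32.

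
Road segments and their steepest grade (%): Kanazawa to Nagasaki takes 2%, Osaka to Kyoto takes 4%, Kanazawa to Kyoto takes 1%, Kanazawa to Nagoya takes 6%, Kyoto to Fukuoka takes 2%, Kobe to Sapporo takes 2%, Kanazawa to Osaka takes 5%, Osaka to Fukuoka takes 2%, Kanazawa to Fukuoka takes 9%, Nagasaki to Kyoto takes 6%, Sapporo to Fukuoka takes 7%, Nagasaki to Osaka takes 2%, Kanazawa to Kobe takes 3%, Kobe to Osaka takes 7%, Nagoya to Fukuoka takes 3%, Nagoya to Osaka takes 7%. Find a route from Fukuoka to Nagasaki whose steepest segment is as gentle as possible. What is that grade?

Comparing a few candidate routes:
Fukuoka-Kyoto-Kanazawa-Nagasaki: max(2, 1, 2) = 2
Fukuoka-Osaka-Kanazawa-Nagasaki: max(2, 5, 2) = 5
Fukuoka-Osaka-Kyoto-Kanazawa-Nagasaki: max(2, 4, 1, 2) = 4
Fukuoka-Kyoto-Osaka-Nagasaki: max(2, 4, 2) = 4
Fukuoka-Osaka-Nagasaki: max(2, 2) = 2
The minimum achievable maximum is 2%.

2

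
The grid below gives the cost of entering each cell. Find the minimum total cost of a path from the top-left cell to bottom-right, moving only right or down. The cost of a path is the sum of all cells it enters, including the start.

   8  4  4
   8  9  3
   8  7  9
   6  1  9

Best path: r0c0 → r0c1 → r0c2 → r1c2 → r2c2 → r3c2
Cost: 8 + 4 + 4 + 3 + 9 + 9 = 37

37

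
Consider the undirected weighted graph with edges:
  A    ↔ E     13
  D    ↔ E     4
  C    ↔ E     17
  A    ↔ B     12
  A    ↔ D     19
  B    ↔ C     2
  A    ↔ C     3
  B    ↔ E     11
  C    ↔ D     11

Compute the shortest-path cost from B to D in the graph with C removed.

15

Paths from B to D avoiding C:
B -> A -> D: 12 + 19 = 31
B -> E -> A -> D: 11 + 13 + 19 = 43
B -> A -> E -> D: 12 + 13 + 4 = 29
B -> E -> D: 11 + 4 = 15
The minimum is 15.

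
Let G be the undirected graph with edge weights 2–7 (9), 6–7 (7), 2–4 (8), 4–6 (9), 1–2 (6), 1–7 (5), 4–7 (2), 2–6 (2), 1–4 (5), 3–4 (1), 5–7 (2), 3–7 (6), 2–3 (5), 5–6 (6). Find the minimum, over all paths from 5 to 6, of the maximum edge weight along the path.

5

A few of the 5→6 routes:
5→7→3→2→6: max(2, 6, 5, 2) = 6
5→7→1→4→3→2→6: max(2, 5, 5, 1, 5, 2) = 5
5→7→4→3→2→6: max(2, 2, 1, 5, 2) = 5
5→7→4→1→2→6: max(2, 2, 5, 6, 2) = 6
Best route has worst link 5.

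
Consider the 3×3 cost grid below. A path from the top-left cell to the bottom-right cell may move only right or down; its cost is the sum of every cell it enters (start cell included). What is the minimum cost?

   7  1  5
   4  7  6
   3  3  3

20

Cheapest: (0,0) -> (1,0) -> (2,0) -> (2,1) -> (2,2)
  7 + 4 + 3 + 3 + 3 = 20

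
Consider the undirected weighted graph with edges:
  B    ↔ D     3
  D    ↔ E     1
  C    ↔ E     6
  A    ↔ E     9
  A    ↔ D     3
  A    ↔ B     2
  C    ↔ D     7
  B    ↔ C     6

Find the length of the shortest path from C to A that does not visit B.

10

Routes from C to A avoiding B:
C→D→A: 7 + 3 = 10
C→E→D→A: 6 + 1 + 3 = 10
C→D→E→A: 7 + 1 + 9 = 17
C→E→A: 6 + 9 = 15
The minimum is 10.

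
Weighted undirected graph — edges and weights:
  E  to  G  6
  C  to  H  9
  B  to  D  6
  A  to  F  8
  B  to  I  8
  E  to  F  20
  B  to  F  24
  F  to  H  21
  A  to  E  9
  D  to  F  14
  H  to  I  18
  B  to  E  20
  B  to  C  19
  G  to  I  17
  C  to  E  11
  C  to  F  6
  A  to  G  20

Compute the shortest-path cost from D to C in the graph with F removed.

25

A few of the D→C routes:
D → B → C: 6 + 19 = 25
D → B → E → G → I → H → C: 6 + 20 + 6 + 17 + 18 + 9 = 76
D → B → I → G → E → C: 6 + 8 + 17 + 6 + 11 = 48
D → B → I → G → A → E → C: 6 + 8 + 17 + 20 + 9 + 11 = 71
D → B → I → H → C: 6 + 8 + 18 + 9 = 41
D → B → E → C: 6 + 20 + 11 = 37
Shortest: 25.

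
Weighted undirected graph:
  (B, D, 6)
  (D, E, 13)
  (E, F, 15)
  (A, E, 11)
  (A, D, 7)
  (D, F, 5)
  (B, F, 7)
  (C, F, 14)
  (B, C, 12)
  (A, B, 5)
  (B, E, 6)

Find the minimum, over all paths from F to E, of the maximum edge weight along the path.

A few of the F→E routes:
F - B - A - E: max(7, 5, 11) = 11
F - D - B - E: max(5, 6, 6) = 6
F - D - A - E: max(5, 7, 11) = 11
F - B - D - A - E: max(7, 6, 7, 11) = 11
F - B - E: max(7, 6) = 7
F - D - A - B - E: max(5, 7, 5, 6) = 7
Smallest bottleneck: 6.

6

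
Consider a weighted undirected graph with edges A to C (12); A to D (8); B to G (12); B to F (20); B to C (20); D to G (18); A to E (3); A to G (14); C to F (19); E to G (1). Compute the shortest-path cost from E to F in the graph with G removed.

34

Candidate routes:
E-A-C-B-F: 3 + 12 + 20 + 20 = 55
E-A-C-F: 3 + 12 + 19 = 34
Shortest: 34.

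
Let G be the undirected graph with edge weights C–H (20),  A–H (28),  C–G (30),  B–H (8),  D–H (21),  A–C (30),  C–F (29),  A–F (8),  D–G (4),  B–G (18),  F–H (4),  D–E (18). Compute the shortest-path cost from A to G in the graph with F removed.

53

Candidate routes:
A-C-G: 30 + 30 = 60
A-H-D-G: 28 + 21 + 4 = 53
A-C-H-D-G: 30 + 20 + 21 + 4 = 75
A-C-H-B-G: 30 + 20 + 8 + 18 = 76
A-H-C-G: 28 + 20 + 30 = 78
A-H-B-G: 28 + 8 + 18 = 54
Best route has total 53.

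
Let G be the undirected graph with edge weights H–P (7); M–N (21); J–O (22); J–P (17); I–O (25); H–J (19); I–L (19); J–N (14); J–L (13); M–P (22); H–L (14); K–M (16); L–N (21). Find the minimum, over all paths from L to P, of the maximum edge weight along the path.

14

Comparing a few candidate routes:
L-J-H-P: max(13, 19, 7) = 19
L-J-P: max(13, 17) = 17
L-H-P: max(14, 7) = 14
L-N-J-H-P: max(21, 14, 19, 7) = 21
L-H-J-P: max(14, 19, 17) = 19
Smallest bottleneck: 14.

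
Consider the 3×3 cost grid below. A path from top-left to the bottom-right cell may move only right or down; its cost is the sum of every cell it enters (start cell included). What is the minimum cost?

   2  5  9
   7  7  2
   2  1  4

16

Cheapest: (0,0) (1,0) (2,0) (2,1) (2,2)
  2 + 7 + 2 + 1 + 4 = 16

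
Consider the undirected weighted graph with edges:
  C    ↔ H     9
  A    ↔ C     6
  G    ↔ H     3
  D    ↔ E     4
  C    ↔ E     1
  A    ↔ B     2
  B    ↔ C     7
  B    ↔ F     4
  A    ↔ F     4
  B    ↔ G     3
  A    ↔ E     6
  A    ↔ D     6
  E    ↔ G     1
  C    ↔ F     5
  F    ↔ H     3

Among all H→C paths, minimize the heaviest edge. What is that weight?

3

Some routes from H to C:
H - F - A - B - G - E - C: max(3, 4, 2, 3, 1, 1) = 4
H - G - B - F - C: max(3, 3, 4, 5) = 5
H - F - B - G - E - C: max(3, 4, 3, 1, 1) = 4
H - G - E - C: max(3, 1, 1) = 3
H - F - C: max(3, 5) = 5
Best route has worst link 3.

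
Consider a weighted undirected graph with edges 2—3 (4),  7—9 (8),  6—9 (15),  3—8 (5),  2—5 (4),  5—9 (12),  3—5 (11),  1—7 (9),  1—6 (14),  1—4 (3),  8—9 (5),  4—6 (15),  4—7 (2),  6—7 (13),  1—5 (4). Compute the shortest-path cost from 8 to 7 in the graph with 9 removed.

22

A few of the 8→7 routes:
8 - 3 - 2 - 5 - 1 - 4 - 7: 5 + 4 + 4 + 4 + 3 + 2 = 22
8 - 3 - 2 - 5 - 1 - 7: 5 + 4 + 4 + 4 + 9 = 26
8 - 3 - 2 - 5 - 1 - 6 - 7: 5 + 4 + 4 + 4 + 14 + 13 = 44
8 - 3 - 5 - 1 - 7: 5 + 11 + 4 + 9 = 29
8 - 3 - 5 - 1 - 4 - 7: 5 + 11 + 4 + 3 + 2 = 25
8 - 3 - 5 - 1 - 6 - 7: 5 + 11 + 4 + 14 + 13 = 47
Shortest: 22.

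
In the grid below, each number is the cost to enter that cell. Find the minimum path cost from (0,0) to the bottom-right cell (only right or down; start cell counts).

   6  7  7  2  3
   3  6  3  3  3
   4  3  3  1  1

21

Cheapest: [0,0] -> [1,0] -> [2,0] -> [2,1] -> [2,2] -> [2,3] -> [2,4]
  6 + 3 + 4 + 3 + 3 + 1 + 1 = 21
For comparison, the top-then-right route costs 29.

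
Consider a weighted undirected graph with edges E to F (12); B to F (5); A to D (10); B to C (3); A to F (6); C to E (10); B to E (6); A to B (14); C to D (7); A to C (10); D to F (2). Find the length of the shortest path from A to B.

11

Comparing a few candidate routes:
A - F - B: 6 + 5 = 11
A - F - D - C - B: 6 + 2 + 7 + 3 = 18
A - C - B: 10 + 3 = 13
A - B: 14
A - D - F - B: 10 + 2 + 5 = 17
The minimum is 11.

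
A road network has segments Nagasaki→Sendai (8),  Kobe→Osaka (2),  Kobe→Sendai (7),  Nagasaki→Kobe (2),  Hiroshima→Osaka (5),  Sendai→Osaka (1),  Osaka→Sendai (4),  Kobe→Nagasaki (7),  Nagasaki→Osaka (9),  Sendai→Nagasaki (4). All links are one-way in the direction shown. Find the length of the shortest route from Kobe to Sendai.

Routes from Kobe to Sendai:
Kobe→Osaka→Sendai: 2 + 4 = 6
Kobe→Sendai: 7
Kobe→Nagasaki→Osaka→Sendai: 7 + 9 + 4 = 20
Kobe→Nagasaki→Sendai: 7 + 8 = 15
Shortest: 6 mi.

6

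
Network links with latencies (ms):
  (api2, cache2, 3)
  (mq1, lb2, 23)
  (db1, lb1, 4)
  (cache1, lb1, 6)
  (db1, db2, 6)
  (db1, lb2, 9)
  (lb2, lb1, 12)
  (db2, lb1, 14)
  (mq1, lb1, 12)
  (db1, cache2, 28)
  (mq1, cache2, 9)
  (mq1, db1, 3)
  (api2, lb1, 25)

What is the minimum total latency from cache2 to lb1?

16

Comparing a few candidate routes:
cache2 → api2 → lb1: 3 + 25 = 28
cache2 → mq1 → db1 → lb1: 9 + 3 + 4 = 16
cache2 → mq1 → lb1: 9 + 12 = 21
Best route has total 16 ms.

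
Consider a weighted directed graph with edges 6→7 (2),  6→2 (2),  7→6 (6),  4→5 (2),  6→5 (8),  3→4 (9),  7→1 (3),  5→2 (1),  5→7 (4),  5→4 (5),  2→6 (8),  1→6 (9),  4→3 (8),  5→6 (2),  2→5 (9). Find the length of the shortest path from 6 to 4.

13

Routes from 6 to 4:
6 - 5 - 4: 8 + 5 = 13
6 - 2 - 5 - 4: 2 + 9 + 5 = 16
Best route has total 13.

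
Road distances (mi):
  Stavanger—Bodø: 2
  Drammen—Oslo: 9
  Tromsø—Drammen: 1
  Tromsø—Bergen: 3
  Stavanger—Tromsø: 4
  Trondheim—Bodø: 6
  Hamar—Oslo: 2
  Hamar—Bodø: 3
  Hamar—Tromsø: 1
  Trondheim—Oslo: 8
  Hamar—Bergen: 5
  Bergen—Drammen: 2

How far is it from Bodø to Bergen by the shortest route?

A few of the Bodø→Bergen routes:
Bodø→Hamar→Tromsø→Bergen: 3 + 1 + 3 = 7
Bodø→Stavanger→Tromsø→Drammen→Bergen: 2 + 4 + 1 + 2 = 9
Bodø→Hamar→Tromsø→Drammen→Bergen: 3 + 1 + 1 + 2 = 7
Bodø→Hamar→Bergen: 3 + 5 = 8
Bodø→Stavanger→Tromsø→Bergen: 2 + 4 + 3 = 9
Bodø→Stavanger→Tromsø→Hamar→Bergen: 2 + 4 + 1 + 5 = 12
The minimum is 7 mi.

7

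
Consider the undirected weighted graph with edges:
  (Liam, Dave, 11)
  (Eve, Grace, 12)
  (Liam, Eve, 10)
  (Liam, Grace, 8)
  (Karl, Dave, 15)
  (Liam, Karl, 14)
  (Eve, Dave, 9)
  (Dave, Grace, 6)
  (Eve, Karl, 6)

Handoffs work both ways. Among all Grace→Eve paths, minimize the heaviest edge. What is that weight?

9

Comparing a few candidate routes:
Grace-Dave-Liam-Eve: max(6, 11, 10) = 11
Grace-Liam-Dave-Eve: max(8, 11, 9) = 11
Grace-Liam-Eve: max(8, 10) = 10
Grace-Dave-Eve: max(6, 9) = 9
Best route has worst link 9.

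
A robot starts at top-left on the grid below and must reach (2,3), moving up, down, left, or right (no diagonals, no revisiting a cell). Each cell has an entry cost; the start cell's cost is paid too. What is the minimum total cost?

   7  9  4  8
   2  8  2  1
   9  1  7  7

Take [0,0] -> [1,0] -> [1,1] -> [1,2] -> [1,3] -> [2,3] for a total of 7 + 2 + 8 + 2 + 1 + 7 = 27.

27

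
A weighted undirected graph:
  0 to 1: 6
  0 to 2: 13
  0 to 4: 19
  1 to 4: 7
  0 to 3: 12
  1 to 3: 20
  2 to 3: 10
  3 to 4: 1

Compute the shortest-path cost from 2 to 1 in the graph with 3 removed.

19

Routes from 2 to 1 avoiding 3:
2 → 0 → 1: 13 + 6 = 19
2 → 0 → 4 → 1: 13 + 19 + 7 = 39
Best route has total 19.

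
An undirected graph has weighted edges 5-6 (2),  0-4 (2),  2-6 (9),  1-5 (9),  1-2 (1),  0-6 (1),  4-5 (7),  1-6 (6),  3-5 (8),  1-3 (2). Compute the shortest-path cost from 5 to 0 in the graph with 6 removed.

Routes from 5 to 0 avoiding 6:
5→4→0: 7 + 2 = 9
Shortest: 9.

9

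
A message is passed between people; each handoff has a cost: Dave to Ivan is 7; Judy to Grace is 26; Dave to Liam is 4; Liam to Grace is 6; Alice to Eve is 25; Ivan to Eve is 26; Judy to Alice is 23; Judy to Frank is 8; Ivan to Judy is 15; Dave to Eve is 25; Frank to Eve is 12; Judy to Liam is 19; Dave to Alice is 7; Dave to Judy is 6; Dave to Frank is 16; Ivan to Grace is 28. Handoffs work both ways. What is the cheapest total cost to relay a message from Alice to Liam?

11

Some routes from Alice to Liam:
Alice→Dave→Judy→Liam: 7 + 6 + 19 = 32
Alice→Dave→Liam: 7 + 4 = 11
Alice→Judy→Liam: 23 + 19 = 42
Alice→Judy→Dave→Liam: 23 + 6 + 4 = 33
Alice→Dave→Judy→Grace→Liam: 7 + 6 + 26 + 6 = 45
Best route has total 11.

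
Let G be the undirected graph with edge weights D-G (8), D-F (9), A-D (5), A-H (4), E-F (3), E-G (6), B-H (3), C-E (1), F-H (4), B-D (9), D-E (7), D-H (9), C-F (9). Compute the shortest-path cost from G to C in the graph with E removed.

Routes from G to C avoiding E:
G-D-B-H-F-C: 8 + 9 + 3 + 4 + 9 = 33
G-D-H-F-C: 8 + 9 + 4 + 9 = 30
G-D-F-C: 8 + 9 + 9 = 26
G-D-A-H-F-C: 8 + 5 + 4 + 4 + 9 = 30
Shortest: 26.

26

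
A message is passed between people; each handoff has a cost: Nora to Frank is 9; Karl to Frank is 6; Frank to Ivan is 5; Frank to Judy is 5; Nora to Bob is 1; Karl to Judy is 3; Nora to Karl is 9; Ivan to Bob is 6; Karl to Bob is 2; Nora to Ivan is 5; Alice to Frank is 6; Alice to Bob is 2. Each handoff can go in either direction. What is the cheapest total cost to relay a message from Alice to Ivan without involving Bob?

11

Paths from Alice to Ivan avoiding Bob:
Alice → Frank → Karl → Nora → Ivan: 6 + 6 + 9 + 5 = 26
Alice → Frank → Ivan: 6 + 5 = 11
Alice → Frank → Judy → Karl → Nora → Ivan: 6 + 5 + 3 + 9 + 5 = 28
Alice → Frank → Nora → Ivan: 6 + 9 + 5 = 20
Best route has total 11.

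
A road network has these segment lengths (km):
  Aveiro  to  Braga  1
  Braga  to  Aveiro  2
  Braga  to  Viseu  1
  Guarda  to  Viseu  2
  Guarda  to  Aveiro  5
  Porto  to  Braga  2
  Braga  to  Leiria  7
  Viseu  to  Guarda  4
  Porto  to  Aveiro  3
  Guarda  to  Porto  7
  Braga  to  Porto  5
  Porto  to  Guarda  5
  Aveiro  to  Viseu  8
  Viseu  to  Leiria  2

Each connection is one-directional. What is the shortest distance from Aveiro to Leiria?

Routes from Aveiro to Leiria:
Aveiro - Braga - Leiria: 1 + 7 = 8
Aveiro - Braga - Porto - Guarda - Viseu - Leiria: 1 + 5 + 5 + 2 + 2 = 15
Aveiro - Viseu - Guarda - Porto - Braga - Leiria: 8 + 4 + 7 + 2 + 7 = 28
Aveiro - Viseu - Leiria: 8 + 2 = 10
Aveiro - Braga - Viseu - Leiria: 1 + 1 + 2 = 4
Best route has total 4 km.

4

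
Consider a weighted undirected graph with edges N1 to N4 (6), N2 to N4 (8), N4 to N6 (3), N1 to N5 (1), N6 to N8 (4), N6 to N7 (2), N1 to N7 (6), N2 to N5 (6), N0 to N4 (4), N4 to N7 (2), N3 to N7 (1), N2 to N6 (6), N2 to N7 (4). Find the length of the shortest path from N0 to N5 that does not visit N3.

Some routes from N0 to N5 avoiding N3:
N0 -> N4 -> N1 -> N5: 4 + 6 + 1 = 11
N0 -> N4 -> N7 -> N2 -> N5: 4 + 2 + 4 + 6 = 16
N0 -> N4 -> N6 -> N7 -> N1 -> N5: 4 + 3 + 2 + 6 + 1 = 16
N0 -> N4 -> N7 -> N1 -> N5: 4 + 2 + 6 + 1 = 13
The minimum is 11.

11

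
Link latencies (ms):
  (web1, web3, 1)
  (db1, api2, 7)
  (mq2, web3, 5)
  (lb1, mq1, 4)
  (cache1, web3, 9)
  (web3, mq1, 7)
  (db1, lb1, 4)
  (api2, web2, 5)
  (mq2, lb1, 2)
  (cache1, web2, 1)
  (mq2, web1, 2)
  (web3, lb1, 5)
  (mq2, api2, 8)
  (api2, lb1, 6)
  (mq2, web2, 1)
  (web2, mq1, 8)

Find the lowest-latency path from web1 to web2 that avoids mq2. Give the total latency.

11

Some routes from web1 to web2 avoiding mq2:
web1 - web3 - mq1 - web2: 1 + 7 + 8 = 16
web1 - web3 - cache1 - web2: 1 + 9 + 1 = 11
web1 - web3 - lb1 - db1 - api2 - web2: 1 + 5 + 4 + 7 + 5 = 22
web1 - web3 - lb1 - api2 - web2: 1 + 5 + 6 + 5 = 17
web1 - web3 - mq1 - lb1 - api2 - web2: 1 + 7 + 4 + 6 + 5 = 23
web1 - web3 - lb1 - mq1 - web2: 1 + 5 + 4 + 8 = 18
Best route has total 11 ms.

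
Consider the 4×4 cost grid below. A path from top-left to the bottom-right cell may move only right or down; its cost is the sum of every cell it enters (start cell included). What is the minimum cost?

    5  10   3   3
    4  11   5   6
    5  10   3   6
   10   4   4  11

One optimal route is r0c0 → r0c1 → r0c2 → r1c2 → r2c2 → r3c2 → r3c3.
Its cost is 5 + 10 + 3 + 5 + 3 + 4 + 11 = 41.
For comparison, the top-then-right route costs 44.

41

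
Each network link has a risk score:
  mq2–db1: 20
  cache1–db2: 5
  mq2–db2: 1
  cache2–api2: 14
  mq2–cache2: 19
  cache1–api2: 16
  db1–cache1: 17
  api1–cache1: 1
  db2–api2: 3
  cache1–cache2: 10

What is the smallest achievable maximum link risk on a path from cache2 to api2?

Comparing a few candidate routes:
cache2 -> cache1 -> api2: max(10, 16) = 16
cache2 -> api2: max(14) = 14
cache2 -> cache1 -> db2 -> api2: max(10, 5, 3) = 10
Smallest bottleneck: 10.

10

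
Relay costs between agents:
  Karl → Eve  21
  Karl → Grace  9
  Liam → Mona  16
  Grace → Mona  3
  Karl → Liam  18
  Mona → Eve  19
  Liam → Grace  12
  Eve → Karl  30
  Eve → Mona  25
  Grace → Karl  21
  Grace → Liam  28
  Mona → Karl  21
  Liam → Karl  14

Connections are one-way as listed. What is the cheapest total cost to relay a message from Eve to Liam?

48

Paths from Eve to Liam:
Eve→Mona→Karl→Grace→Liam: 25 + 21 + 9 + 28 = 83
Eve→Karl→Grace→Liam: 30 + 9 + 28 = 67
Eve→Mona→Karl→Liam: 25 + 21 + 18 = 64
Eve→Karl→Liam: 30 + 18 = 48
Shortest: 48.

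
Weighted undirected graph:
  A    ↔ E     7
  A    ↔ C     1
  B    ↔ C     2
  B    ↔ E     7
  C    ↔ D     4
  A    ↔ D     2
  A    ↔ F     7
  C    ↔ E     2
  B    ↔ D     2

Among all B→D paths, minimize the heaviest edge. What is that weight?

Comparing a few candidate routes:
B -> D: max(2) = 2
B -> C -> D: max(2, 4) = 4
B -> C -> A -> D: max(2, 1, 2) = 2
Smallest bottleneck: 2.

2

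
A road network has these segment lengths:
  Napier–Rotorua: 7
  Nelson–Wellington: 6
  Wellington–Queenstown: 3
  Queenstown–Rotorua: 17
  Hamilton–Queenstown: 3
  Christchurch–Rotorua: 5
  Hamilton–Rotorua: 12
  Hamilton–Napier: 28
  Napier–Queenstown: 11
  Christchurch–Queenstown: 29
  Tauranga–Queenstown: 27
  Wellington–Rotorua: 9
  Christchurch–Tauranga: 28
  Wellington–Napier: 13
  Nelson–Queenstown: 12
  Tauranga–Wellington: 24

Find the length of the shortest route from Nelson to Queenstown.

9

Comparing a few candidate routes:
Nelson - Wellington - Napier - Queenstown: 6 + 13 + 11 = 30
Nelson - Queenstown: 12
Nelson - Wellington - Queenstown: 6 + 3 = 9
Nelson - Wellington - Rotorua - Queenstown: 6 + 9 + 17 = 32
Nelson - Wellington - Rotorua - Hamilton - Queenstown: 6 + 9 + 12 + 3 = 30
Nelson - Wellington - Rotorua - Napier - Queenstown: 6 + 9 + 7 + 11 = 33
Shortest: 9.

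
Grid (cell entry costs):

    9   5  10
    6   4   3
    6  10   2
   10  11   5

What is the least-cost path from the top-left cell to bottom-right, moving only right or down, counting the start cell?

28

Take [0,0]→[0,1]→[1,1]→[1,2]→[2,2]→[3,2] for a total of 9 + 5 + 4 + 3 + 2 + 5 = 28.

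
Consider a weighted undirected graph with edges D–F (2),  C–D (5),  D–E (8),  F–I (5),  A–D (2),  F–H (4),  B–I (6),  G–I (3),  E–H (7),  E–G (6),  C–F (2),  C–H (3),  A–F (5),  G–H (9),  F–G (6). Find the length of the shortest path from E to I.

9

Checking several routes:
E - D - F - I: 8 + 2 + 5 = 15
E - H - F - I: 7 + 4 + 5 = 16
E - G - F - I: 6 + 6 + 5 = 17
E - H - C - F - I: 7 + 3 + 2 + 5 = 17
E - G - I: 6 + 3 = 9
Shortest: 9.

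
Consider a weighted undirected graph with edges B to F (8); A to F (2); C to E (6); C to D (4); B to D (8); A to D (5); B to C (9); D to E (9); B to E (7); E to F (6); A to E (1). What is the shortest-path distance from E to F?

Checking several routes:
E → B → F: 7 + 8 = 15
E → D → A → F: 9 + 5 + 2 = 16
E → F: 6
E → A → F: 1 + 2 = 3
The minimum is 3.

3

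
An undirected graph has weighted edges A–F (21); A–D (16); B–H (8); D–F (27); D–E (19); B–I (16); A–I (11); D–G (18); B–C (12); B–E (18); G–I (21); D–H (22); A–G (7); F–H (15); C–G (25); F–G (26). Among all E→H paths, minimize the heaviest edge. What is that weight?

Checking several routes:
E-B-I-A-F-H: max(18, 16, 11, 21, 15) = 21
E-B-I-G-A-F-H: max(18, 16, 21, 7, 21, 15) = 21
E-B-I-G-D-A-F-H: max(18, 16, 21, 18, 16, 21, 15) = 21
E-D-G-A-I-B-H: max(19, 18, 7, 11, 16, 8) = 19
E-D-A-I-B-H: max(19, 16, 11, 16, 8) = 19
E-B-H: max(18, 8) = 18
Smallest bottleneck: 18.

18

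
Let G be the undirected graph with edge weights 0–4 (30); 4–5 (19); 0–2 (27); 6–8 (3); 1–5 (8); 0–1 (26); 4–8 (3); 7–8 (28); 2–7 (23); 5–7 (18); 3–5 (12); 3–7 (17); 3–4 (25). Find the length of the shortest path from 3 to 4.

Some routes from 3 to 4:
3 - 5 - 7 - 8 - 4: 12 + 18 + 28 + 3 = 61
3 - 7 - 8 - 4: 17 + 28 + 3 = 48
3 - 5 - 4: 12 + 19 = 31
3 - 4: 25
3 - 7 - 5 - 4: 17 + 18 + 19 = 54
Best route has total 25.

25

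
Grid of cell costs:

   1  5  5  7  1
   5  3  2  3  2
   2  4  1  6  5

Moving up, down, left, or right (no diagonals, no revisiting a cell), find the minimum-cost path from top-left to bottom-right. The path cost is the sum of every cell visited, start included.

Cheapest: (0,0)→(0,1)→(1,1)→(1,2)→(1,3)→(1,4)→(2,4)
  1 + 5 + 3 + 2 + 3 + 2 + 5 = 21

21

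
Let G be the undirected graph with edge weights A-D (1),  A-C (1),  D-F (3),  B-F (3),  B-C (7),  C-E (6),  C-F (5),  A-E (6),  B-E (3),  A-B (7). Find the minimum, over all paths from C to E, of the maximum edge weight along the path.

3

Comparing a few candidate routes:
C → E: max(6) = 6
C → F → B → E: max(5, 3, 3) = 5
C → A → D → F → B → E: max(1, 1, 3, 3, 3) = 3
Smallest bottleneck: 3.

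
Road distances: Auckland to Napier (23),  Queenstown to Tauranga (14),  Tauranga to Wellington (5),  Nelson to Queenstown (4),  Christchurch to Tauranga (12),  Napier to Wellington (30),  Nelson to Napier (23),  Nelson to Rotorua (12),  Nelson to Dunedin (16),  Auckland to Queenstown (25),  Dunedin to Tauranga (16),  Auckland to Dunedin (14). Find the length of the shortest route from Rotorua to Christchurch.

42

Comparing a few candidate routes:
Rotorua - Nelson - Dunedin - Tauranga - Christchurch: 12 + 16 + 16 + 12 = 56
Rotorua - Nelson - Napier - Wellington - Tauranga - Christchurch: 12 + 23 + 30 + 5 + 12 = 82
Rotorua - Nelson - Queenstown - Tauranga - Christchurch: 12 + 4 + 14 + 12 = 42
Best route has total 42.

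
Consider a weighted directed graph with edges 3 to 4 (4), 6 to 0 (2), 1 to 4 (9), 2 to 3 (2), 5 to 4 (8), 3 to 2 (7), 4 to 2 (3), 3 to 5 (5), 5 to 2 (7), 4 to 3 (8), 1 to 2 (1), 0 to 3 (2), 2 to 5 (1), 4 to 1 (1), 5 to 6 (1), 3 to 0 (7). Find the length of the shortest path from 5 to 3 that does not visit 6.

Candidate routes:
5-4-1-2-3: 8 + 1 + 1 + 2 = 12
5-4-3: 8 + 8 = 16
5-2-3: 7 + 2 = 9
5-4-2-3: 8 + 3 + 2 = 13
Best route has total 9.

9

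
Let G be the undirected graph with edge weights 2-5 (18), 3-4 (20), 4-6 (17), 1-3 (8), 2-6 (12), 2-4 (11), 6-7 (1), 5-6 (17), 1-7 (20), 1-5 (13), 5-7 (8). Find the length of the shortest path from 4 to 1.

28

Checking several routes:
4-6-7-5-1: 17 + 1 + 8 + 13 = 39
4-3-1: 20 + 8 = 28
4-6-7-1: 17 + 1 + 20 = 38
4-2-5-1: 11 + 18 + 13 = 42
The minimum is 28.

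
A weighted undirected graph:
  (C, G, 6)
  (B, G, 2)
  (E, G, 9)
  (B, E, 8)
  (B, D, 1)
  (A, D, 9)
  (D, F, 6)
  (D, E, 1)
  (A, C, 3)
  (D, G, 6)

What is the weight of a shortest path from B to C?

8

Some routes from B to C:
B - G - C: 2 + 6 = 8
B - D - A - C: 1 + 9 + 3 = 13
B - D - E - G - C: 1 + 1 + 9 + 6 = 17
B - D - G - C: 1 + 6 + 6 = 13
B - G - D - A - C: 2 + 6 + 9 + 3 = 20
B - E - D - A - C: 8 + 1 + 9 + 3 = 21
Shortest: 8.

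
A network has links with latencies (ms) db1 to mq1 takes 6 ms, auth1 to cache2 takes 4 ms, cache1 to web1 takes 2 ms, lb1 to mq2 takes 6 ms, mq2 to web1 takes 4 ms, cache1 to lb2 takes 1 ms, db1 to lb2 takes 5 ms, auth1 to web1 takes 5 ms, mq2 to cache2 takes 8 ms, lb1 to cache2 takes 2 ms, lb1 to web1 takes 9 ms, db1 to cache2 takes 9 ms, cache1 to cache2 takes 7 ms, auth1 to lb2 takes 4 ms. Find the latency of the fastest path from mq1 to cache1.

12

Comparing a few candidate routes:
mq1→db1→lb2→cache1: 6 + 5 + 1 = 12
mq1→db1→lb2→auth1→cache2→cache1: 6 + 5 + 4 + 4 + 7 = 26
mq1→db1→lb2→auth1→web1→cache1: 6 + 5 + 4 + 5 + 2 = 22
mq1→db1→cache2→auth1→lb2→cache1: 6 + 9 + 4 + 4 + 1 = 24
mq1→db1→cache2→cache1: 6 + 9 + 7 = 22
The minimum is 12 ms.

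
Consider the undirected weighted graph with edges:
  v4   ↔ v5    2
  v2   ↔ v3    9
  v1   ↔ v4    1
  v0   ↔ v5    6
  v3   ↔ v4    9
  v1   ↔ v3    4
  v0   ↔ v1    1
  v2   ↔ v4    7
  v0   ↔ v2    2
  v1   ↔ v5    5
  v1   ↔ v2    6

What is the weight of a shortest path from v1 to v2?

3

A few of the v1→v2 routes:
v1 - v3 - v2: 4 + 9 = 13
v1 - v0 - v2: 1 + 2 = 3
v1 - v4 - v5 - v0 - v2: 1 + 2 + 6 + 2 = 11
v1 - v2: 6
v1 - v4 - v2: 1 + 7 = 8
Shortest: 3.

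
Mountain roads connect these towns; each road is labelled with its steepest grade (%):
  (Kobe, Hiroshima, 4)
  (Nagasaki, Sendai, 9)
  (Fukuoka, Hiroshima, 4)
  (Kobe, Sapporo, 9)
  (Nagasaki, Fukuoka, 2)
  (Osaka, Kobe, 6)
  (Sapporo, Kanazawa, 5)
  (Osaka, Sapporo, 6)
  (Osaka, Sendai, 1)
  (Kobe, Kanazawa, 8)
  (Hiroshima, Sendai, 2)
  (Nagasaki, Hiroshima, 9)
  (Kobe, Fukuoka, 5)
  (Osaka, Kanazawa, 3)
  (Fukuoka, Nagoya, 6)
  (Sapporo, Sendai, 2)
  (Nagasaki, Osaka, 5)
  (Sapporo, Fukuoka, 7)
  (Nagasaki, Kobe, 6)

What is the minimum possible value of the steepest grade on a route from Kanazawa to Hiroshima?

3

Checking several routes:
Kanazawa-Sapporo-Sendai-Osaka-Nagasaki-Fukuoka-Hiroshima: max(5, 2, 1, 5, 2, 4) = 5
Kanazawa-Osaka-Sendai-Hiroshima: max(3, 1, 2) = 3
Kanazawa-Sapporo-Sendai-Hiroshima: max(5, 2, 2) = 5
Kanazawa-Sapporo-Sendai-Osaka-Nagasaki-Fukuoka-Kobe-Hiroshima: max(5, 2, 1, 5, 2, 5, 4) = 5
Best route has worst link 3%.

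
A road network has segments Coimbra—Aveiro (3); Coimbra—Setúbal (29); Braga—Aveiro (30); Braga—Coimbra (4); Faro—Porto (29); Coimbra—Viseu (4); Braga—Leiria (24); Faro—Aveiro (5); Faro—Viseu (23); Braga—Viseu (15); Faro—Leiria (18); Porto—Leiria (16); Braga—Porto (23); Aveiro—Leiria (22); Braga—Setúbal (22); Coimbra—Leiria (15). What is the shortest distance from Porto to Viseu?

31

A few of the Porto→Viseu routes:
Porto - Leiria - Coimbra - Viseu: 16 + 15 + 4 = 35
Porto - Leiria - Faro - Aveiro - Coimbra - Viseu: 16 + 18 + 5 + 3 + 4 = 46
Porto - Braga - Viseu: 23 + 15 = 38
Porto - Faro - Aveiro - Coimbra - Viseu: 29 + 5 + 3 + 4 = 41
Porto - Braga - Coimbra - Viseu: 23 + 4 + 4 = 31
Porto - Leiria - Aveiro - Coimbra - Viseu: 16 + 22 + 3 + 4 = 45
Best route has total 31 mi.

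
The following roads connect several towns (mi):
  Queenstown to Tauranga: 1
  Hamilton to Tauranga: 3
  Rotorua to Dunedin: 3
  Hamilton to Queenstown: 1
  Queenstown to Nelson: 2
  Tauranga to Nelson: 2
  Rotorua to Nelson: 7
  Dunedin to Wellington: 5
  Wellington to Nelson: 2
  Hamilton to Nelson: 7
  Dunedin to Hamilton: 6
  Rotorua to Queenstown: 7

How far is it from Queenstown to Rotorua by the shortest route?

Checking several routes:
Queenstown - Tauranga - Nelson - Rotorua: 1 + 2 + 7 = 10
Queenstown - Tauranga - Hamilton - Dunedin - Rotorua: 1 + 3 + 6 + 3 = 13
Queenstown - Nelson - Rotorua: 2 + 7 = 9
Queenstown - Rotorua: 7
Queenstown - Hamilton - Dunedin - Rotorua: 1 + 6 + 3 = 10
Queenstown - Nelson - Wellington - Dunedin - Rotorua: 2 + 2 + 5 + 3 = 12
Shortest: 7 mi.

7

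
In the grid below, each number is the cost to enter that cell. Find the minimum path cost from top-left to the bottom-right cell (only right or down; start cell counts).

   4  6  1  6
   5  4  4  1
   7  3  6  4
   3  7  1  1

21

Take (0,0) (0,1) (0,2) (1,2) (1,3) (2,3) (3,3) for a total of 4 + 6 + 1 + 4 + 1 + 4 + 1 = 21.
(Top row then right column would cost 23.)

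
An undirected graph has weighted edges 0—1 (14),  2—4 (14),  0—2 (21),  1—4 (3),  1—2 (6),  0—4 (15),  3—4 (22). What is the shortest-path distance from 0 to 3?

Candidate routes:
0 → 1 → 2 → 4 → 3: 14 + 6 + 14 + 22 = 56
0 → 2 → 1 → 4 → 3: 21 + 6 + 3 + 22 = 52
0 → 1 → 4 → 3: 14 + 3 + 22 = 39
0 → 4 → 3: 15 + 22 = 37
0 → 2 → 4 → 3: 21 + 14 + 22 = 57
The minimum is 37.

37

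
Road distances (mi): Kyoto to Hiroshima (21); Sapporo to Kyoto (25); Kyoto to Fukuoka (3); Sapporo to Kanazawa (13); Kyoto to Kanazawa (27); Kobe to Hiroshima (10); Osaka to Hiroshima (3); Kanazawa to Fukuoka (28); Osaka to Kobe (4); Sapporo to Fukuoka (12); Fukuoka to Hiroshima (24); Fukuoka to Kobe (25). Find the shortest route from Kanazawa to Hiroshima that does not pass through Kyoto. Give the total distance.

Comparing a few candidate routes:
Kanazawa→Fukuoka→Hiroshima: 28 + 24 = 52
Kanazawa→Sapporo→Fukuoka→Kobe→Hiroshima: 13 + 12 + 25 + 10 = 60
Kanazawa→Sapporo→Fukuoka→Kobe→Osaka→Hiroshima: 13 + 12 + 25 + 4 + 3 = 57
Kanazawa→Sapporo→Fukuoka→Hiroshima: 13 + 12 + 24 = 49
Shortest: 49 mi.

49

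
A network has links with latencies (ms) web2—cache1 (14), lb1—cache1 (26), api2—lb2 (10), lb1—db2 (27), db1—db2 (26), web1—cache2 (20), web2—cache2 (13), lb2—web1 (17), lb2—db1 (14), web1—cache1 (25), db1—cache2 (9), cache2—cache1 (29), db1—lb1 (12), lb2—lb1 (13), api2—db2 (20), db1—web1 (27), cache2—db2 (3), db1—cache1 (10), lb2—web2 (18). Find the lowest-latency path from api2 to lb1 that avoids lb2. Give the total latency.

44

Comparing a few candidate routes:
api2 - db2 - cache2 - db1 - lb1: 20 + 3 + 9 + 12 = 44
api2 - db2 - db1 - lb1: 20 + 26 + 12 = 58
api2 - db2 - lb1: 20 + 27 = 47
The minimum is 44 ms.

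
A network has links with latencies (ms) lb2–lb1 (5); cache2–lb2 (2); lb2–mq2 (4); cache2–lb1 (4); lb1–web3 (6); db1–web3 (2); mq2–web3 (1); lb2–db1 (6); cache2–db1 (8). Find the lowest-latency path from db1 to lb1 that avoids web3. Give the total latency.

Candidate routes:
db1 - lb2 - cache2 - lb1: 6 + 2 + 4 = 12
db1 - cache2 - lb1: 8 + 4 = 12
db1 - lb2 - lb1: 6 + 5 = 11
db1 - cache2 - lb2 - lb1: 8 + 2 + 5 = 15
Best route has total 11 ms.

11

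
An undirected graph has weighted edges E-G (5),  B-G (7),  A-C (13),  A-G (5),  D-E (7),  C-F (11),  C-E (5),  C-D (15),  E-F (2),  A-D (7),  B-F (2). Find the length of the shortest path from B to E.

Checking several routes:
B-F-C-E: 2 + 11 + 5 = 18
B-G-E: 7 + 5 = 12
B-F-E: 2 + 2 = 4
B-G-A-C-E: 7 + 5 + 13 + 5 = 30
B-G-A-D-E: 7 + 5 + 7 + 7 = 26
The minimum is 4.

4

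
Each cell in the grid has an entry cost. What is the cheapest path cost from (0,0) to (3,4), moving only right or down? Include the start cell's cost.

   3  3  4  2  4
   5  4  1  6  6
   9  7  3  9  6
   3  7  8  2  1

One optimal route is r0c0 -> r0c1 -> r0c2 -> r1c2 -> r2c2 -> r3c2 -> r3c3 -> r3c4.
Its cost is 3 + 3 + 4 + 1 + 3 + 8 + 2 + 1 = 25.

25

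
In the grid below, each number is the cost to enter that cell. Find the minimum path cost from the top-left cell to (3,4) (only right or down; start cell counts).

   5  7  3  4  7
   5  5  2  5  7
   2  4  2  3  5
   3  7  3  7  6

Take [0,0] -> [1,0] -> [2,0] -> [2,1] -> [2,2] -> [2,3] -> [2,4] -> [3,4] for a total of 5 + 5 + 2 + 4 + 2 + 3 + 5 + 6 = 32.
(Top row then right column would cost 44.)

32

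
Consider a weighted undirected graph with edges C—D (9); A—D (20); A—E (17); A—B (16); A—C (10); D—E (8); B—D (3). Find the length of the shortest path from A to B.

Comparing a few candidate routes:
A→D→B: 20 + 3 = 23
A→B: 16
A→C→D→B: 10 + 9 + 3 = 22
Best route has total 16.

16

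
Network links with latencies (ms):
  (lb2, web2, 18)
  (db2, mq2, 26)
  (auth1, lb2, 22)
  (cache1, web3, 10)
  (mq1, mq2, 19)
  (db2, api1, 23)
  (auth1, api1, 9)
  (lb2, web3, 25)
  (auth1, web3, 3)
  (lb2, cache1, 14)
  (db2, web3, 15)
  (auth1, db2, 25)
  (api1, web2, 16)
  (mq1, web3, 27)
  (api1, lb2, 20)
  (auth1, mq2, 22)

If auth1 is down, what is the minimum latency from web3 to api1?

38

A few of the web3→api1 routes:
web3 - lb2 - api1: 25 + 20 = 45
web3 - cache1 - lb2 - api1: 10 + 14 + 20 = 44
web3 - db2 - api1: 15 + 23 = 38
Best route has total 38 ms.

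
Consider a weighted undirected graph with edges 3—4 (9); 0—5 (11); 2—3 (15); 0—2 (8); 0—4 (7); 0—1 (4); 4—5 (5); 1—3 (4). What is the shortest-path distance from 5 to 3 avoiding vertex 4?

19

Candidate routes:
5 -> 0 -> 1 -> 3: 11 + 4 + 4 = 19
5 -> 0 -> 2 -> 3: 11 + 8 + 15 = 34
The minimum is 19.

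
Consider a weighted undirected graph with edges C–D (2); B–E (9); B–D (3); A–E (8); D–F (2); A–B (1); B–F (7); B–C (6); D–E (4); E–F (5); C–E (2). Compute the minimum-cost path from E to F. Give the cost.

5

Some routes from E to F:
E-F: 5
E-D-F: 4 + 2 = 6
E-C-B-D-F: 2 + 6 + 3 + 2 = 13
E-C-D-F: 2 + 2 + 2 = 6
Shortest: 5.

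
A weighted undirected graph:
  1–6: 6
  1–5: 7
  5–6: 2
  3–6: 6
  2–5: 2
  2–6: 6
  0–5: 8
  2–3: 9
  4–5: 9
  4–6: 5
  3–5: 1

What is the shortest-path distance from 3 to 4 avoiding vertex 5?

Paths from 3 to 4 avoiding 5:
3→6→4: 6 + 5 = 11
3→2→6→4: 9 + 6 + 5 = 20
Best route has total 11.

11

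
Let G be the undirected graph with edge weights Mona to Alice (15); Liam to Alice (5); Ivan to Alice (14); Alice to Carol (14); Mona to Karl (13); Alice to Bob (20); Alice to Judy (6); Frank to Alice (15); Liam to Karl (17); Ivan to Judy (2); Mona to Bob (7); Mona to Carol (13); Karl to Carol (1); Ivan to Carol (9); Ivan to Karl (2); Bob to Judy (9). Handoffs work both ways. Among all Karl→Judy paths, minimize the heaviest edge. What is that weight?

Some routes from Karl to Judy:
Karl-Carol-Ivan-Judy: max(1, 9, 2) = 9
Karl-Carol-Mona-Bob-Judy: max(1, 13, 7, 9) = 13
Karl-Mona-Bob-Judy: max(13, 7, 9) = 13
Karl-Ivan-Judy: max(2, 2) = 2
Karl-Mona-Carol-Ivan-Judy: max(13, 13, 9, 2) = 13
Best route has worst link 2.

2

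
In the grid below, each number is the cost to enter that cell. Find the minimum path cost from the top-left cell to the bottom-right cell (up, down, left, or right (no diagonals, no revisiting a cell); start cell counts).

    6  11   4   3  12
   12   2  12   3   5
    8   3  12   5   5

37

Best path: (0,0) -> (0,1) -> (0,2) -> (0,3) -> (1,3) -> (1,4) -> (2,4)
Cost: 6 + 11 + 4 + 3 + 3 + 5 + 5 = 37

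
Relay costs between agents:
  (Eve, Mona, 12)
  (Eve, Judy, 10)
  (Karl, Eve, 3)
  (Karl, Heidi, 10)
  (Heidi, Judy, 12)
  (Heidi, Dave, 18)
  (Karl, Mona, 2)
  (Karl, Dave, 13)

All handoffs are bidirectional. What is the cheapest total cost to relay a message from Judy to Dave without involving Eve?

30

Routes from Judy to Dave avoiding Eve:
Judy→Heidi→Dave: 12 + 18 = 30
Judy→Heidi→Karl→Dave: 12 + 10 + 13 = 35
Best route has total 30.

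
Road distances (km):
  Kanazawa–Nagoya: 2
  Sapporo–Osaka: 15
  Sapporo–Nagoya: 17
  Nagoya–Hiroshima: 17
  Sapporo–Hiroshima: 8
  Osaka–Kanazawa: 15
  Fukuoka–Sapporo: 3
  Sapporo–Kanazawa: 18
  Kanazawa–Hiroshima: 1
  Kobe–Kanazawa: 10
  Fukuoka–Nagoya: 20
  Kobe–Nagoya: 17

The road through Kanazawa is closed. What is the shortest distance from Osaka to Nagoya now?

Paths from Osaka to Nagoya avoiding Kanazawa:
Osaka-Sapporo-Nagoya: 15 + 17 = 32
Osaka-Sapporo-Fukuoka-Nagoya: 15 + 3 + 20 = 38
Osaka-Sapporo-Hiroshima-Nagoya: 15 + 8 + 17 = 40
Shortest: 32 km.

32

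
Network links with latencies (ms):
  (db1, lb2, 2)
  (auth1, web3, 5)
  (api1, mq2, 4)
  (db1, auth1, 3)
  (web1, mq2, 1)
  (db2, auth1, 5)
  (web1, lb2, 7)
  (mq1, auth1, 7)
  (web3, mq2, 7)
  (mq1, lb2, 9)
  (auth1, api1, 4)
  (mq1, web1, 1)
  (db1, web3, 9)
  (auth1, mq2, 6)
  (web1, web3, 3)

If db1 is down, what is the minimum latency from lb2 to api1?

12

Checking several routes:
lb2 - mq1 - web1 - mq2 - api1: 9 + 1 + 1 + 4 = 15
lb2 - web1 - mq2 - auth1 - api1: 7 + 1 + 6 + 4 = 18
lb2 - web1 - mq2 - api1: 7 + 1 + 4 = 12
Best route has total 12 ms.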